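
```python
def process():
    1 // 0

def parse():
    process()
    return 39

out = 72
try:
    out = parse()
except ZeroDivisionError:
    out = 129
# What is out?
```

Step-by-step execution trace:
1. out starts at 72.
2. try: `parse()` calls `process()`.
3. `process()` evaluates `1 // 0`, which raises ZeroDivisionError; it propagates through parse (uncaught).
4. `return 39` in parse is not reached; the assignment to out does not complete.
5. `except ZeroDivisionError` matches → out = 129.
Result: 129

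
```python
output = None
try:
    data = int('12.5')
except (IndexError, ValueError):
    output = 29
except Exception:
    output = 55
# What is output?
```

Step-by-step execution trace:
1. `data = int('12.5')` raises ValueError.
2. `except (IndexError, ValueError)` matches (ValueError is in the tuple) → output = 29.
3. `except Exception` is not reached.
Result: 29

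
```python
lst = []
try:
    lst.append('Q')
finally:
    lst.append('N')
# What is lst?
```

Step-by-step execution trace:
1. try: `lst.append('Q')` → lst = ['Q'].
2. The try body completes without raising.
3. finally always runs: `lst.append('N')` → lst = ['Q', 'N'].
Result: ['Q', 'N']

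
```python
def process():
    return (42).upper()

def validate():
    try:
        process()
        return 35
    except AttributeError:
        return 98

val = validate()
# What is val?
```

Step-by-step execution trace:
1. `validate()` calls `process()`.
2. `process()` evaluates `(42).upper()`, which raises AttributeError; it propagates to the caller.
3. `return 35` is not reached.
4. `except AttributeError` in validate matches → returns 98.
5. val = 98.
Result: 98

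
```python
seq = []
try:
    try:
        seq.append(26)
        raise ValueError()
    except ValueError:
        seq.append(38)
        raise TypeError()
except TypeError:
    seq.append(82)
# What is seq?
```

Step-by-step execution trace:
1. Inner try: `seq.append(26)` → seq = [26].
2. `raise ValueError()` raises ValueError.
3. Inner `except ValueError` matches → `seq.append(38)` → seq = [26, 38].
4. `raise TypeError()` raises TypeError; propagates to outer try.
5. Outer `except TypeError` matches → `seq.append(82)` → seq = [26, 38, 82].
Result: [26, 38, 82]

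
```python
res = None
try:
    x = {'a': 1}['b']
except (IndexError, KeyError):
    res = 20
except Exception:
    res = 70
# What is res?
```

Step-by-step execution trace:
1. `x = {'a': 1}['b']` raises KeyError.
2. `except (IndexError, KeyError)` matches (KeyError is in the tuple) → res = 20.
3. `except Exception` is not reached.
Result: 20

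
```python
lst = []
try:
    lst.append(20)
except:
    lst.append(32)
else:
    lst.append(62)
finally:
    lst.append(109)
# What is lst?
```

Step-by-step execution trace:
1. try: `lst.append(20)` → lst = [20]. No exception raised.
2. `except` is skipped.
3. `else` runs: `lst.append(62)` → lst = [20, 62].
4. `finally` always runs: `lst.append(109)` → lst = [20, 62, 109].
Result: [20, 62, 109]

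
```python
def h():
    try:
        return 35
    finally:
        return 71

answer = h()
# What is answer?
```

Step-by-step execution trace:
1. `h()` enters try: `return 35` sets pending return value 35.
2. Before returning, `finally: return 71` runs and overrides the pending return.
3. h() returns 71 → answer = 71.
Result: 71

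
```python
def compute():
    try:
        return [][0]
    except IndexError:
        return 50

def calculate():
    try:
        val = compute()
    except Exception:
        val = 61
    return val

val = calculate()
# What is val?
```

Step-by-step execution trace:
1. `calculate()` calls `compute()`.
2. In compute: `[][0]` raises IndexError; `except IndexError` catches it → returns 50.
3. In calculate: `val = compute()` → val = 50. No exception reaches calculate.
4. `except Exception` is skipped; calculate returns 50.
5. val = 50.
Result: 50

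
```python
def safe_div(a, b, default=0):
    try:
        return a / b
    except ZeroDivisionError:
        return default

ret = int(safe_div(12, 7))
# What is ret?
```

Step-by-step execution trace:
1. `safe_div(12, 7)` enters try: `return 12 / 7` → returns 1.7142857142857142. No exception raised.
2. `except ZeroDivisionError` is skipped.
3. `int(1.7142857142857142)` → 1 → ret = 1.
Result: 1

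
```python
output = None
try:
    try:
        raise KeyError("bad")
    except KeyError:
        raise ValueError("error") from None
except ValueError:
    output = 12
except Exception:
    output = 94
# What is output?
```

Step-by-step execution trace:
1. Inner try raises KeyError; inner `except KeyError` catches it.
2. `raise ValueError(...) from None` raises ValueError (from None suppresses __context__, but the active exception is still ValueError).
3. Outer `except ValueError` matches → output = 12.
4. `except Exception` is not reached.
Result: 12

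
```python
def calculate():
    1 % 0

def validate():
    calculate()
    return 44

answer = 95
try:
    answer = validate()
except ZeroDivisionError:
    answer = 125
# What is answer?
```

Step-by-step execution trace:
1. answer starts at 95.
2. try: `validate()` calls `calculate()`.
3. `calculate()` evaluates `1 % 0`, which raises ZeroDivisionError; it propagates through validate (uncaught).
4. `return 44` in validate is not reached; the assignment to answer does not complete.
5. `except ZeroDivisionError` matches → answer = 125.
Result: 125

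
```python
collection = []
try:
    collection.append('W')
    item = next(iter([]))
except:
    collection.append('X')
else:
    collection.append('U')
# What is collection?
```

Step-by-step execution trace:
1. try: `collection.append('W')` → collection = ['W'].
2. `item = next(iter([]))` raises StopIteration.
3. bare `except` matches → `collection.append('X')` → collection = ['W', 'X'].
4. `else` is skipped (an exception was raised).
Result: ['W', 'X']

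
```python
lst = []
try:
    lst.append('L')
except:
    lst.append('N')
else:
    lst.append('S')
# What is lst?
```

Step-by-step execution trace:
1. try: `lst.append('L')` → lst = ['L']. No exception raised.
2. `except` is skipped.
3. `else` runs (try completed without exception): `lst.append('S')` → lst = ['L', 'S'].
Result: ['L', 'S']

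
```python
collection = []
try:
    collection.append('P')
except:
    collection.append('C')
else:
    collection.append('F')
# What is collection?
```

Step-by-step execution trace:
1. try: `collection.append('P')` → collection = ['P']. No exception raised.
2. `except` is skipped.
3. `else` runs (try completed without exception): `collection.append('F')` → collection = ['P', 'F'].
Result: ['P', 'F']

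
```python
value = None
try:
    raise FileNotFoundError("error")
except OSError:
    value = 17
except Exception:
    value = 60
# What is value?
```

Step-by-step execution trace:
1. `raise FileNotFoundError(...)` raises FileNotFoundError.
2. `except OSError` matches (FileNotFoundError is a subclass of OSError) → value = 17.
3. `except Exception` is not reached.
Result: 17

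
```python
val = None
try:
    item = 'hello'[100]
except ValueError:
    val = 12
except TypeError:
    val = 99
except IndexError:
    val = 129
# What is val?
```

Step-by-step execution trace:
1. `item = 'hello'[100]` raises IndexError.
2. `except ValueError` does not match IndexError; skipped.
3. `except TypeError` does not match IndexError; skipped.
4. `except IndexError` matches → val = 129.
Result: 129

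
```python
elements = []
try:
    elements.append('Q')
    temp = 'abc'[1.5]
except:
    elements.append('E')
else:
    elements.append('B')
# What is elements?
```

Step-by-step execution trace:
1. try: `elements.append('Q')` → elements = ['Q'].
2. `temp = 'abc'[1.5]` raises TypeError.
3. bare `except` matches → `elements.append('E')` → elements = ['Q', 'E'].
4. `else` is skipped (an exception was raised).
Result: ['Q', 'E']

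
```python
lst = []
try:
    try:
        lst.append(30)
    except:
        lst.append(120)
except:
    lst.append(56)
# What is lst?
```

Step-by-step execution trace:
1. Inner try: `lst.append(30)` → lst = [30]. No exception raised.
2. Inner `except` is skipped.
3. Inner try completes normally; outer `except` is skipped.
Result: [30]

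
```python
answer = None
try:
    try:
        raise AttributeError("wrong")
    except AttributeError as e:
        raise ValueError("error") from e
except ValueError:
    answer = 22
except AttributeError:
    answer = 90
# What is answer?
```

Step-by-step execution trace:
1. Inner try raises AttributeError; inner `except AttributeError as e` catches it.
2. `raise ValueError(...) from e` raises ValueError (AttributeError is attached as __cause__, but only ValueError is active).
3. Outer `except ValueError` matches → answer = 22.
4. `except AttributeError` is not reached.
Result: 22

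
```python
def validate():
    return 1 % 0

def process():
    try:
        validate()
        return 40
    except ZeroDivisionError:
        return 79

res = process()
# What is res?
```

Step-by-step execution trace:
1. `process()` calls `validate()`.
2. `validate()` evaluates `1 % 0`, which raises ZeroDivisionError; it propagates to the caller.
3. `return 40` is not reached.
4. `except ZeroDivisionError` in process matches → returns 79.
5. res = 79.
Result: 79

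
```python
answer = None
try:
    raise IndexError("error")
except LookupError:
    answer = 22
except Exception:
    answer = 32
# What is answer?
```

Step-by-step execution trace:
1. `raise IndexError(...)` raises IndexError.
2. `except LookupError` matches (IndexError is a subclass of LookupError) → answer = 22.
3. `except Exception` is not reached.
Result: 22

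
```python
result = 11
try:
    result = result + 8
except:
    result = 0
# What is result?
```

Step-by-step execution trace:
1. result starts at 11.
2. try: `result = result + 8` → result = 19. No exception raised.
3. `except` is skipped.
Result: 19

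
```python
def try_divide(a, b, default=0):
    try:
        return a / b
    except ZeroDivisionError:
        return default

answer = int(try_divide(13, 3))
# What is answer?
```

Step-by-step execution trace:
1. `try_divide(13, 3)` enters try: `return 13 / 3` → returns 4.333333333333333. No exception raised.
2. `except ZeroDivisionError` is skipped.
3. `int(4.333333333333333)` → 4 → answer = 4.
Result: 4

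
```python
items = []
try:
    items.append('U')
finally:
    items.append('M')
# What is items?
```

Step-by-step execution trace:
1. try: `items.append('U')` → items = ['U'].
2. The try body completes without raising.
3. finally always runs: `items.append('M')` → items = ['U', 'M'].
Result: ['U', 'M']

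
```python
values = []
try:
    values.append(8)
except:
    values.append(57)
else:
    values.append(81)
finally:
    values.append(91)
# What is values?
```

Step-by-step execution trace:
1. try: `values.append(8)` → values = [8]. No exception raised.
2. `except` is skipped.
3. `else` runs: `values.append(81)` → values = [8, 81].
4. `finally` always runs: `values.append(91)` → values = [8, 81, 91].
Result: [8, 81, 91]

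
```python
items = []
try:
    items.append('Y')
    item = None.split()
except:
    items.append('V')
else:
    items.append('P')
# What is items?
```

Step-by-step execution trace:
1. try: `items.append('Y')` → items = ['Y'].
2. `item = None.split()` raises AttributeError.
3. bare `except` matches → `items.append('V')` → items = ['Y', 'V'].
4. `else` is skipped (an exception was raised).
Result: ['Y', 'V']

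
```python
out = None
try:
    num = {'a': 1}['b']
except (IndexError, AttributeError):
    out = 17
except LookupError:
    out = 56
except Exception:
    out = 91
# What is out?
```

Step-by-step execution trace:
1. `num = {'a': 1}['b']` raises KeyError.
2. `except (IndexError, AttributeError)` does not match KeyError; skipped.
3. `except LookupError` matches (KeyError is a subclass of LookupError) → out = 56.
4. `except Exception` is not reached.
Result: 56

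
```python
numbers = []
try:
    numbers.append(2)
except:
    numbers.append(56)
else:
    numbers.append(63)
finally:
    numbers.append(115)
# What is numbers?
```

Step-by-step execution trace:
1. try: `numbers.append(2)` → numbers = [2]. No exception raised.
2. `except` is skipped.
3. `else` runs: `numbers.append(63)` → numbers = [2, 63].
4. `finally` always runs: `numbers.append(115)` → numbers = [2, 63, 115].
Result: [2, 63, 115]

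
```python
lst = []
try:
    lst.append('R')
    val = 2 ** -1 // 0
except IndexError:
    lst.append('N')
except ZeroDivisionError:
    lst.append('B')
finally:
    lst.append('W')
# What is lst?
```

Step-by-step execution trace:
1. try: `lst.append('R')` → lst = ['R'].
2. `val = 2 ** -1 // 0` raises ZeroDivisionError.
3. `except IndexError` does not match ZeroDivisionError; skipped.
4. `except ZeroDivisionError` matches → `lst.append('B')` → lst = ['R', 'B'].
5. finally always runs: `lst.append('W')` → lst = ['R', 'B', 'W'].
Result: ['R', 'B', 'W']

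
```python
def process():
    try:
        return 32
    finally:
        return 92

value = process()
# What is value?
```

Step-by-step execution trace:
1. `process()` enters try: `return 32` sets pending return value 32.
2. Before returning, `finally: return 92` runs and overrides the pending return.
3. process() returns 92 → value = 92.
Result: 92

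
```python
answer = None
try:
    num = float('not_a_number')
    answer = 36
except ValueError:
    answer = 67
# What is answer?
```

Step-by-step execution trace:
1. `num = float('not_a_number')` raises ValueError.
2. `answer = 36` is not reached.
3. `except ValueError` matches → answer = 67.
Result: 67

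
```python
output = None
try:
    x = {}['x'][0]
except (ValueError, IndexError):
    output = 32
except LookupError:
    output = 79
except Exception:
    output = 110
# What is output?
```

Step-by-step execution trace:
1. `x = {}['x'][0]` raises KeyError.
2. `except (ValueError, IndexError)` does not match KeyError; skipped.
3. `except LookupError` matches (KeyError is a subclass of LookupError) → output = 79.
4. `except Exception` is not reached.
Result: 79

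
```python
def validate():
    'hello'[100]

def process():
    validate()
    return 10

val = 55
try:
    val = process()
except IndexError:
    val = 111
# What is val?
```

Step-by-step execution trace:
1. val starts at 55.
2. try: `process()` calls `validate()`.
3. `validate()` evaluates `'hello'[100]`, which raises IndexError; it propagates through process (uncaught).
4. `return 10` in process is not reached; the assignment to val does not complete.
5. `except IndexError` matches → val = 111.
Result: 111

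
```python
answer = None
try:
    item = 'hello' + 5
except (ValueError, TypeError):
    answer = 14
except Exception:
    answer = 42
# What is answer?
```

Step-by-step execution trace:
1. `item = 'hello' + 5` raises TypeError.
2. `except (ValueError, TypeError)` matches (TypeError is in the tuple) → answer = 14.
3. `except Exception` is not reached.
Result: 14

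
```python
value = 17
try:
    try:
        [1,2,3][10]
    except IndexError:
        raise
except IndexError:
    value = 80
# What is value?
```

Step-by-step execution trace:
1. Inner try: `[1,2,3][10]` raises IndexError.
2. Inner `except IndexError` matches; bare `raise` re-raises the same IndexError.
3. Outer `except IndexError` matches → value = 80.
Result: 80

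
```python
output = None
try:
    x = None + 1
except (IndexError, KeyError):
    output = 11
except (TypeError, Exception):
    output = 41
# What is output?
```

Step-by-step execution trace:
1. `x = None + 1` raises TypeError.
2. `except (IndexError, KeyError)` does not match TypeError; skipped.
3. `except (TypeError, Exception)` matches (TypeError is in the tuple) → output = 41.
Result: 41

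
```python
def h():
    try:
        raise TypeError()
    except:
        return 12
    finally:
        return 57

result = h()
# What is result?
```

Step-by-step execution trace:
1. `h()` enters try: `raise TypeError()` raises TypeError.
2. bare `except` matches → `return 12` sets pending return value 12.
3. Before returning, `finally: return 57` runs and overrides the pending return.
4. h() returns 57 → result = 57.
Result: 57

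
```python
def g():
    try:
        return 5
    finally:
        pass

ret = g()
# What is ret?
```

Step-by-step execution trace:
1. `g()` enters try: `return 5` sets pending return value 5.
2. Before returning, `finally: pass` runs (no effect).
3. g() returns 5 → ret = 5.
Result: 5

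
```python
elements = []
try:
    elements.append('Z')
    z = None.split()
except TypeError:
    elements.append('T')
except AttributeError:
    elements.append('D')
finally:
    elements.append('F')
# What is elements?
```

Step-by-step execution trace:
1. try: `elements.append('Z')` → elements = ['Z'].
2. `z = None.split()` raises AttributeError.
3. `except TypeError` does not match AttributeError; skipped.
4. `except AttributeError` matches → `elements.append('D')` → elements = ['Z', 'D'].
5. finally always runs: `elements.append('F')` → elements = ['Z', 'D', 'F'].
Result: ['Z', 'D', 'F']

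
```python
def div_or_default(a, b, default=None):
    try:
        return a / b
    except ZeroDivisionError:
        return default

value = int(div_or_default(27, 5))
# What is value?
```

Step-by-step execution trace:
1. `div_or_default(27, 5)` enters try: `return 27 / 5` → returns 5.4. No exception raised.
2. `except ZeroDivisionError` is skipped.
3. `int(5.4)` → 5 → value = 5.
Result: 5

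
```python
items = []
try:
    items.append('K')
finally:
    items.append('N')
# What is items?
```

Step-by-step execution trace:
1. try: `items.append('K')` → items = ['K'].
2. The try body completes without raising.
3. finally always runs: `items.append('N')` → items = ['K', 'N'].
Result: ['K', 'N']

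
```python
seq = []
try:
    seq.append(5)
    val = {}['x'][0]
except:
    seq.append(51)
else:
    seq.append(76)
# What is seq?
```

Step-by-step execution trace:
1. try: `seq.append(5)` → seq = [5].
2. `val = {}['x'][0]` raises KeyError.
3. bare `except` matches → `seq.append(51)` → seq = [5, 51].
4. `else` is skipped (an exception was raised).
Result: [5, 51]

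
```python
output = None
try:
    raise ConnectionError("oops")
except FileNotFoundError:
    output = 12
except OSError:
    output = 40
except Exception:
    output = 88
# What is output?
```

Step-by-step execution trace:
1. `raise ConnectionError(...)` raises ConnectionError.
2. `except FileNotFoundError` does not match (ConnectionError is not a subclass of FileNotFoundError); skipped.
3. `except OSError` matches (ConnectionError is a subclass of OSError) → output = 40.
4. `except Exception` is not reached.
Result: 40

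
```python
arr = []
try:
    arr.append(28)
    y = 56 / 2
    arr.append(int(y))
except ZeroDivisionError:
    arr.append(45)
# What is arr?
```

Step-by-step execution trace:
1. try: `arr.append(28)` → arr = [28].
2. `y = 56 / 2` → y = 28.0. No exception raised.
3. `arr.append(int(y))` → arr = [28, 28].
4. `except ZeroDivisionError` is skipped (no exception was raised).
Result: [28, 28]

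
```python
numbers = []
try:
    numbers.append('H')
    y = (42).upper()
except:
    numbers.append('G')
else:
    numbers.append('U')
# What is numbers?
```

Step-by-step execution trace:
1. try: `numbers.append('H')` → numbers = ['H'].
2. `y = (42).upper()` raises AttributeError.
3. bare `except` matches → `numbers.append('G')` → numbers = ['H', 'G'].
4. `else` is skipped (an exception was raised).
Result: ['H', 'G']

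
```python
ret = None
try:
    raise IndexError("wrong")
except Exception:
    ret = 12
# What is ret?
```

Step-by-step execution trace:
1. `raise IndexError(...)` raises IndexError.
2. `except Exception` matches (IndexError is a subclass of Exception) → ret = 12.
Result: 12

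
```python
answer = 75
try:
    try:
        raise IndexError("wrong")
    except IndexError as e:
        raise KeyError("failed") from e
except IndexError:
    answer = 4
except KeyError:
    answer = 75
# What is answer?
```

Step-by-step execution trace:
1. Inner try raises IndexError; inner `except IndexError as e` catches it.
2. `raise KeyError(...) from e` raises KeyError (IndexError is attached as __cause__, but only KeyError is active).
3. Outer `except IndexError` does not match KeyError; skipped.
4. Outer `except KeyError` matches → answer = 75.
Result: 75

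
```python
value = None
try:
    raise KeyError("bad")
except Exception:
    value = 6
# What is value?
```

Step-by-step execution trace:
1. `raise KeyError(...)` raises KeyError.
2. `except Exception` matches (KeyError is a subclass of Exception) → value = 6.
Result: 6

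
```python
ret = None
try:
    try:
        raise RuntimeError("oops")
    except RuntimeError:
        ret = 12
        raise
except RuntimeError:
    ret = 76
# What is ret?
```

Step-by-step execution trace:
1. Inner try: `raise RuntimeError("oops")` raises RuntimeError.
2. Inner `except RuntimeError` matches → ret = 12.
3. bare `raise` re-raises the same RuntimeError.
4. Outer `except RuntimeError` matches → ret = 76.
Result: 76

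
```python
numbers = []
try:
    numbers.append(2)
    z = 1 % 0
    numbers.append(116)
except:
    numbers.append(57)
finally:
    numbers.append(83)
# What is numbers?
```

Step-by-step execution trace:
1. try: `numbers.append(2)` → numbers = [2].
2. `z = 1 % 0` raises ZeroDivisionError; `numbers.append(116)` is not reached.
3. bare `except` matches → `numbers.append(57)` → numbers = [2, 57].
4. finally always runs: `numbers.append(83)` → numbers = [2, 57, 83].
Result: [2, 57, 83]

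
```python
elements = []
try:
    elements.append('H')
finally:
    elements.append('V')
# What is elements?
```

Step-by-step execution trace:
1. try: `elements.append('H')` → elements = ['H'].
2. The try body completes without raising.
3. finally always runs: `elements.append('V')` → elements = ['H', 'V'].
Result: ['H', 'V']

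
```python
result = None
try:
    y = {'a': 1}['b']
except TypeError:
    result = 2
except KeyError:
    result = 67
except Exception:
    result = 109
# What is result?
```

Step-by-step execution trace:
1. `y = {'a': 1}['b']` raises KeyError.
2. `except TypeError` does not match KeyError; skipped.
3. `except KeyError` matches → result = 67.
4. Remaining except clauses are skipped.
Result: 67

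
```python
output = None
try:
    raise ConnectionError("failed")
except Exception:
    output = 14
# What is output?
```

Step-by-step execution trace:
1. `raise ConnectionError(...)` raises ConnectionError.
2. `except Exception` matches (ConnectionError is a subclass of Exception) → output = 14.
Result: 14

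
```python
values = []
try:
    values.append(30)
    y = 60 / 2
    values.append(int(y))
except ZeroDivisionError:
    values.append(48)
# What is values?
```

Step-by-step execution trace:
1. try: `values.append(30)` → values = [30].
2. `y = 60 / 2` → y = 30.0. No exception raised.
3. `values.append(int(y))` → values = [30, 30].
4. `except ZeroDivisionError` is skipped (no exception was raised).
Result: [30, 30]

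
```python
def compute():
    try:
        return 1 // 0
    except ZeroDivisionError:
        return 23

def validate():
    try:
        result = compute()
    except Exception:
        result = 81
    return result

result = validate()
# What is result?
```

Step-by-step execution trace:
1. `validate()` calls `compute()`.
2. In compute: `1 // 0` raises ZeroDivisionError; `except ZeroDivisionError` catches it → returns 23.
3. In validate: `result = compute()` → result = 23. No exception reaches validate.
4. `except Exception` is skipped; validate returns 23.
5. result = 23.
Result: 23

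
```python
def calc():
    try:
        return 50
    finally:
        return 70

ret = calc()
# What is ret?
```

Step-by-step execution trace:
1. `calc()` enters try: `return 50` sets pending return value 50.
2. Before returning, `finally: return 70` runs and overrides the pending return.
3. calc() returns 70 → ret = 70.
Result: 70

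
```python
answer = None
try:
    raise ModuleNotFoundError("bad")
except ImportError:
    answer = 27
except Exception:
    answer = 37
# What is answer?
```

Step-by-step execution trace:
1. `raise ModuleNotFoundError(...)` raises ModuleNotFoundError.
2. `except ImportError` matches (ModuleNotFoundError is a subclass of ImportError) → answer = 27.
3. `except Exception` is not reached.
Result: 27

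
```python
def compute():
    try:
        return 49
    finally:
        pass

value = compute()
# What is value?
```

Step-by-step execution trace:
1. `compute()` enters try: `return 49` sets pending return value 49.
2. Before returning, `finally: pass` runs (no effect).
3. compute() returns 49 → value = 49.
Result: 49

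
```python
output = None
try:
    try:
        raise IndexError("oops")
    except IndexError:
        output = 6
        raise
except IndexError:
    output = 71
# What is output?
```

Step-by-step execution trace:
1. Inner try: `raise IndexError("oops")` raises IndexError.
2. Inner `except IndexError` matches → output = 6.
3. bare `raise` re-raises the same IndexError.
4. Outer `except IndexError` matches → output = 71.
Result: 71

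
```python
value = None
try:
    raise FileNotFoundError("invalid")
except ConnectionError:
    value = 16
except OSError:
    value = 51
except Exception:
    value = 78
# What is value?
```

Step-by-step execution trace:
1. `raise FileNotFoundError(...)` raises FileNotFoundError.
2. `except ConnectionError` does not match (FileNotFoundError is not a subclass of ConnectionError); skipped.
3. `except OSError` matches (FileNotFoundError is a subclass of OSError) → value = 51.
4. `except Exception` is not reached.
Result: 51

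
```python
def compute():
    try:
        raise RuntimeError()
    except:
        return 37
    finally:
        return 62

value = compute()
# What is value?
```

Step-by-step execution trace:
1. `compute()` enters try: `raise RuntimeError()` raises RuntimeError.
2. bare `except` matches → `return 37` sets pending return value 37.
3. Before returning, `finally: return 62` runs and overrides the pending return.
4. compute() returns 62 → value = 62.
Result: 62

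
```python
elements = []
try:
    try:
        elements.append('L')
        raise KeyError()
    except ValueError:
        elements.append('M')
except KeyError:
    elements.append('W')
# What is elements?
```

Step-by-step execution trace:
1. Inner try: `elements.append('L')` → elements = ['L'].
2. `raise KeyError()` raises KeyError.
3. Inner `except ValueError` does not match KeyError; exception propagates to outer try.
4. Outer `except KeyError` matches → `elements.append('W')` → elements = ['L', 'W'].
Result: ['L', 'W']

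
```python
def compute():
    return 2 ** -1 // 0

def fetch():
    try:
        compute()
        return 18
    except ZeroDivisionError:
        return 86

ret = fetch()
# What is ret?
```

Step-by-step execution trace:
1. `fetch()` calls `compute()`.
2. `compute()` evaluates `2 ** -1 // 0`, which raises ZeroDivisionError; it propagates to the caller.
3. `return 18` is not reached.
4. `except ZeroDivisionError` in fetch matches → returns 86.
5. ret = 86.
Result: 86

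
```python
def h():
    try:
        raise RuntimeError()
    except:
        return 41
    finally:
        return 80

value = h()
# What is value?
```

Step-by-step execution trace:
1. `h()` enters try: `raise RuntimeError()` raises RuntimeError.
2. bare `except` matches → `return 41` sets pending return value 41.
3. Before returning, `finally: return 80` runs and overrides the pending return.
4. h() returns 80 → value = 80.
Result: 80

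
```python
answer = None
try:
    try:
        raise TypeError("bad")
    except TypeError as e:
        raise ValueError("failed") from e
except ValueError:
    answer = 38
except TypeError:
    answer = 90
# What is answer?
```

Step-by-step execution trace:
1. Inner try raises TypeError; inner `except TypeError as e` catches it.
2. `raise ValueError(...) from e` raises ValueError (TypeError is attached as __cause__, but only ValueError is active).
3. Outer `except ValueError` matches → answer = 38.
4. `except TypeError` is not reached.
Result: 38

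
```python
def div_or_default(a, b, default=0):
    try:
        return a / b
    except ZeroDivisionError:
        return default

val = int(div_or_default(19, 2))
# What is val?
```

Step-by-step execution trace:
1. `div_or_default(19, 2)` enters try: `return 19 / 2` → returns 9.5. No exception raised.
2. `except ZeroDivisionError` is skipped.
3. `int(9.5)` → 9 → val = 9.
Result: 9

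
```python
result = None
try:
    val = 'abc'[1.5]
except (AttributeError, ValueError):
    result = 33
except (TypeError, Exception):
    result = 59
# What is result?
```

Step-by-step execution trace:
1. `val = 'abc'[1.5]` raises TypeError.
2. `except (AttributeError, ValueError)` does not match TypeError; skipped.
3. `except (TypeError, Exception)` matches (TypeError is in the tuple) → result = 59.
Result: 59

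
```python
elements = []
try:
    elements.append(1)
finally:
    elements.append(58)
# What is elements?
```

Step-by-step execution trace:
1. try: `elements.append(1)` → elements = [1].
2. The try body completes without raising.
3. finally always runs: `elements.append(58)` → elements = [1, 58].
Result: [1, 58]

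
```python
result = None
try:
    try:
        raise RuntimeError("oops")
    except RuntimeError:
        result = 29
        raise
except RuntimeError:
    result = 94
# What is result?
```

Step-by-step execution trace:
1. Inner try: `raise RuntimeError("oops")` raises RuntimeError.
2. Inner `except RuntimeError` matches → result = 29.
3. bare `raise` re-raises the same RuntimeError.
4. Outer `except RuntimeError` matches → result = 94.
Result: 94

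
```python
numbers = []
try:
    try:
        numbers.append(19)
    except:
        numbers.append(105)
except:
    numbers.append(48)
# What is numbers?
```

Step-by-step execution trace:
1. Inner try: `numbers.append(19)` → numbers = [19]. No exception raised.
2. Inner `except` is skipped.
3. Inner try completes normally; outer `except` is skipped.
Result: [19]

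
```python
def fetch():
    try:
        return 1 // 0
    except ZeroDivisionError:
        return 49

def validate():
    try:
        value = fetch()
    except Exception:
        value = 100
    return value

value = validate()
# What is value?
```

Step-by-step execution trace:
1. `validate()` calls `fetch()`.
2. In fetch: `1 // 0` raises ZeroDivisionError; `except ZeroDivisionError` catches it → returns 49.
3. In validate: `value = fetch()` → value = 49. No exception reaches validate.
4. `except Exception` is skipped; validate returns 49.
5. value = 49.
Result: 49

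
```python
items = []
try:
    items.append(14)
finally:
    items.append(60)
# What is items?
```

Step-by-step execution trace:
1. try: `items.append(14)` → items = [14].
2. The try body completes without raising.
3. finally always runs: `items.append(60)` → items = [14, 60].
Result: [14, 60]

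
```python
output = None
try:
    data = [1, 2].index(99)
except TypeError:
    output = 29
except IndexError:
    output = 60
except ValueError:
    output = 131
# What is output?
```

Step-by-step execution trace:
1. `data = [1, 2].index(99)` raises ValueError.
2. `except TypeError` does not match ValueError; skipped.
3. `except IndexError` does not match ValueError; skipped.
4. `except ValueError` matches → output = 131.
Result: 131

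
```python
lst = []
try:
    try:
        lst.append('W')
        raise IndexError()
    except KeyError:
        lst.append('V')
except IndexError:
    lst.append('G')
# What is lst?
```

Step-by-step execution trace:
1. Inner try: `lst.append('W')` → lst = ['W'].
2. `raise IndexError()` raises IndexError.
3. Inner `except KeyError` does not match IndexError; exception propagates to outer try.
4. Outer `except IndexError` matches → `lst.append('G')` → lst = ['W', 'G'].
Result: ['W', 'G']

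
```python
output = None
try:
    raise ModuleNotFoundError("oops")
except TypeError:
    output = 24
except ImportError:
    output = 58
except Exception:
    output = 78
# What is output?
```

Step-by-step execution trace:
1. `raise ModuleNotFoundError(...)` raises ModuleNotFoundError.
2. `except TypeError` does not match (ModuleNotFoundError is not a subclass of TypeError); skipped.
3. `except ImportError` matches (ModuleNotFoundError is a subclass of ImportError) → output = 58.
4. `except Exception` is not reached.
Result: 58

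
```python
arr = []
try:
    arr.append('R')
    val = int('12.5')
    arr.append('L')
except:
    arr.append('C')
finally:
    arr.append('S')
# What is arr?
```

Step-by-step execution trace:
1. try: `arr.append('R')` → arr = ['R'].
2. `val = int('12.5')` raises ValueError; `arr.append('L')` is not reached.
3. bare `except` matches → `arr.append('C')` → arr = ['R', 'C'].
4. finally always runs: `arr.append('S')` → arr = ['R', 'C', 'S'].
Result: ['R', 'C', 'S']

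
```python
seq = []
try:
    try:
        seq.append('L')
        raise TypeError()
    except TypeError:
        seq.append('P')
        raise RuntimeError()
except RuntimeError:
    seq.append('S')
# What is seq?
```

Step-by-step execution trace:
1. Inner try: `seq.append('L')` → seq = ['L'].
2. `raise TypeError()` raises TypeError.
3. Inner `except TypeError` matches → `seq.append('P')` → seq = ['L', 'P'].
4. `raise RuntimeError()` raises RuntimeError; propagates to outer try.
5. Outer `except RuntimeError` matches → `seq.append('S')` → seq = ['L', 'P', 'S'].
Result: ['L', 'P', 'S']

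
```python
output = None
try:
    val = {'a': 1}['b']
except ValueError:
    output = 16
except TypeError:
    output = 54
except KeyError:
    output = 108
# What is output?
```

Step-by-step execution trace:
1. `val = {'a': 1}['b']` raises KeyError.
2. `except ValueError` does not match KeyError; skipped.
3. `except TypeError` does not match KeyError; skipped.
4. `except KeyError` matches → output = 108.
Result: 108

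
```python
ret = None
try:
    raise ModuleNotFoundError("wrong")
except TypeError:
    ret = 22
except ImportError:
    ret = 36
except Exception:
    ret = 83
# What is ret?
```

Step-by-step execution trace:
1. `raise ModuleNotFoundError(...)` raises ModuleNotFoundError.
2. `except TypeError` does not match (ModuleNotFoundError is not a subclass of TypeError); skipped.
3. `except ImportError` matches (ModuleNotFoundError is a subclass of ImportError) → ret = 36.
4. `except Exception` is not reached.
Result: 36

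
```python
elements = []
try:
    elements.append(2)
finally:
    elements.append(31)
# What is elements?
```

Step-by-step execution trace:
1. try: `elements.append(2)` → elements = [2].
2. The try body completes without raising.
3. finally always runs: `elements.append(31)` → elements = [2, 31].
Result: [2, 31]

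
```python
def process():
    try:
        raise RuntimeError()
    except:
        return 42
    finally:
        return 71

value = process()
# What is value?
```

Step-by-step execution trace:
1. `process()` enters try: `raise RuntimeError()` raises RuntimeError.
2. bare `except` matches → `return 42` sets pending return value 42.
3. Before returning, `finally: return 71` runs and overrides the pending return.
4. process() returns 71 → value = 71.
Result: 71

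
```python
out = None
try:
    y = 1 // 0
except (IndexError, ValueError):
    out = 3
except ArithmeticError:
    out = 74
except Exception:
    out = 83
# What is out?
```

Step-by-step execution trace:
1. `y = 1 // 0` raises ZeroDivisionError.
2. `except (IndexError, ValueError)` does not match ZeroDivisionError; skipped.
3. `except ArithmeticError` matches (ZeroDivisionError is a subclass of ArithmeticError) → out = 74.
4. `except Exception` is not reached.
Result: 74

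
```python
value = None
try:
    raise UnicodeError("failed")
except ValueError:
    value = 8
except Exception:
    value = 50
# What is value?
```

Step-by-step execution trace:
1. `raise UnicodeError(...)` raises UnicodeError.
2. `except ValueError` matches (UnicodeError is a subclass of ValueError) → value = 8.
3. `except Exception` is not reached.
Result: 8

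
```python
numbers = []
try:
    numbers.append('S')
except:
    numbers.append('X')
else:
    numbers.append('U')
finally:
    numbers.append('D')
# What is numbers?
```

Step-by-step execution trace:
1. try: `numbers.append('S')` → numbers = ['S']. No exception raised.
2. `except` is skipped.
3. `else` runs: `numbers.append('U')` → numbers = ['S', 'U'].
4. `finally` always runs: `numbers.append('D')` → numbers = ['S', 'U', 'D'].
Result: ['S', 'U', 'D']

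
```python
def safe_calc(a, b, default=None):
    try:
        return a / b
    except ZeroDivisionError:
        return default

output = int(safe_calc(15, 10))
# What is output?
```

Step-by-step execution trace:
1. `safe_calc(15, 10)` enters try: `return 15 / 10` → returns 1.5. No exception raised.
2. `except ZeroDivisionError` is skipped.
3. `int(1.5)` → 1 → output = 1.
Result: 1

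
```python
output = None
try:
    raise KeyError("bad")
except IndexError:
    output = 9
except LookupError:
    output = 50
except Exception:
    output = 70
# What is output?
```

Step-by-step execution trace:
1. `raise KeyError(...)` raises KeyError.
2. `except IndexError` does not match (KeyError is not a subclass of IndexError); skipped.
3. `except LookupError` matches (KeyError is a subclass of LookupError) → output = 50.
4. `except Exception` is not reached.
Result: 50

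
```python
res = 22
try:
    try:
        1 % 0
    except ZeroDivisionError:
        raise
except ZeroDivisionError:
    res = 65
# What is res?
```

Step-by-step execution trace:
1. Inner try: `1 % 0` raises ZeroDivisionError.
2. Inner `except ZeroDivisionError` matches; bare `raise` re-raises the same ZeroDivisionError.
3. Outer `except ZeroDivisionError` matches → res = 65.
Result: 65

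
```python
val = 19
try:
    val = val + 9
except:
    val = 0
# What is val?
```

Step-by-step execution trace:
1. val starts at 19.
2. try: `val = val + 9` → val = 28. No exception raised.
3. `except` is skipped.
Result: 28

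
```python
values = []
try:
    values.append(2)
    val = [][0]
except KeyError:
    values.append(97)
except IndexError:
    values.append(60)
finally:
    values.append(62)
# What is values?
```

Step-by-step execution trace:
1. try: `values.append(2)` → values = [2].
2. `val = [][0]` raises IndexError.
3. `except KeyError` does not match IndexError; skipped.
4. `except IndexError` matches → `values.append(60)` → values = [2, 60].
5. finally always runs: `values.append(62)` → values = [2, 60, 62].
Result: [2, 60, 62]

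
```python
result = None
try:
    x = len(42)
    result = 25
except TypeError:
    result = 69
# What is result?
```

Step-by-step execution trace:
1. `x = len(42)` raises TypeError.
2. `result = 25` is not reached.
3. `except TypeError` matches → result = 69.
Result: 69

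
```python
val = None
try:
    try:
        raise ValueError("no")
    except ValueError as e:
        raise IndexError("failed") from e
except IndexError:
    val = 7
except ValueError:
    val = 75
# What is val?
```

Step-by-step execution trace:
1. Inner try raises ValueError; inner `except ValueError as e` catches it.
2. `raise IndexError(...) from e` raises IndexError (ValueError is attached as __cause__, but only IndexError is active).
3. Outer `except IndexError` matches → val = 7.
4. `except ValueError` is not reached.
Result: 7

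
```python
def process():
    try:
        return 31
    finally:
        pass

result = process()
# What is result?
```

Step-by-step execution trace:
1. `process()` enters try: `return 31` sets pending return value 31.
2. Before returning, `finally: pass` runs (no effect).
3. process() returns 31 → result = 31.
Result: 31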